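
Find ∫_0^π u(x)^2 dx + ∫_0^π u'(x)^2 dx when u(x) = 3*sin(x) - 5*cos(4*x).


||u||_{H^1(0,π)}^2 = 68 + 443*π/2

u'(x) = 20*sin(4*x) + 3*cos(x).
Expand u² and (u')² and integrate term by term on (0, π), using: for integers n ≥ 1, ∫_0^π sin²(nx) dx = ∫_0^π cos²(nx) dx = π/2; for n ≠ n', ∫_0^π sin(nx)sin(n'x) dx = ∫_0^π cos(nx)cos(n'x) dx = 0; and by product-to-sum, ∫_0^π sin(nx)cos(n'x) dx = ½∫_0^π [sin((n+n')x) + sin((n−n')x)] dx, which is 0 when n+n' is even and 2n/(n²−n'²) when n+n' is odd (it need not vanish on (0, π)).
  u² squared terms: (-5)²·∫cos(4x)² dx = 25·π/2 = 25*π/2;  (3)²·∫sin(x)² dx = 9·π/2 = 9*π/2.
  u² cross terms: 2·(-5)·(3)·∫cos(4x)·sin(x) dx = -30·(-2/15) = 4.
  So ∫_0^π u² dx = 25*π/2 + 9*π/2 + 4 = 4 + 17*π.
  (u')² squared terms: (3)²·∫cos(x)² dx = 9·π/2 = 9*π/2;  (20)²·∫sin(4x)² dx = 400·π/2 = 200*π.
  (u')² cross terms: 2·(3)·(20)·∫cos(x)·sin(4x) dx = 120·(8/15) = 64.
  So ∫_0^π (u')² dx = 9*π/2 + 200*π + 64 = 64 + 409*π/2.
||u||_{H^1}^2 = (4 + 17*π) + (64 + 409*π/2) = 68 + 443*π/2.


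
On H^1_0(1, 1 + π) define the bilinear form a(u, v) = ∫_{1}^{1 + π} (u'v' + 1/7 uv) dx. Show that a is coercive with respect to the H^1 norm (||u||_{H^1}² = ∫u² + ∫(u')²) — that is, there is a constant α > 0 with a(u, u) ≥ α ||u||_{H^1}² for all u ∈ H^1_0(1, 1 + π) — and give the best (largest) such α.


α = 4/7

Coercivity of a(·,·) on H^1_0(1, 1 + π) means a(u, u) ≥ α ||u||_{H^1}² for every u ∈ H^1_0.
The interval has length L = π, and Poincaré/coercivity depend only on L. Here a(u, u) = ∫(u')² + (1/7)·∫u².
Here 0 < c = 1/7 < 1. The condition a(u,u) ≥ α||u||_{H^1}² reads (1−α)∫(u')² ≥ (α−c)∫u². Any admissible α is ≤ 1 (rapidly oscillating u have ∫u²/∫(u')² → 0), and α = 1 would force 0 ≥ (1−c)∫u², impossible since c < 1; so 1−α > 0. By the sharp Poincaré inequality on H^1_0 of an interval of length L, ∫(u')² ≥ (π/L)²∫u² with equality for the first sine mode sin(π(x−x₀)/L) (x₀ the left endpoint), so the inequality holds for all u iff (1−α)(π/L)² ≥ α − c, i.e. α ≤ ((π/L)² + c)/((π/L)² + 1) = (1 + c(L/π)²)/(1 + (L/π)²). With (π/L)² = 1 and c = 1/7, the largest admissible constant is α = ((π/L)² + c)/((π/L)² + 1).
Simplifying, α = 4/7.


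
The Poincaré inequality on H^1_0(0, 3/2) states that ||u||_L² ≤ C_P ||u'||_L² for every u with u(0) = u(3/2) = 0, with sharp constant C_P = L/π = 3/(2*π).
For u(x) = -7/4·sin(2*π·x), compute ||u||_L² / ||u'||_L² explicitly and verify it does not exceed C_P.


||u||_L² / ||u'||_L² = 1/(2*π) < C_P = 3/(2*π).

u(x) = -7/4·sin(2*π·x), so u'(x) = -7*π*cos(2*π*x)/2.
Writing u(x) = A·sin(kπx/L) with A = -7/4 and k = 3, use ∫_0^L sin²(kπx/L) dx = L/2 and ∫_0^L cos²(kπx/L) dx = L/2.
u² = 49/16·sin²(2*π·x) and (u')² = 49*π^2/4·cos²(2*π·x), and each of sin², cos² integrates to L/2 = 3/4 over (0, 3/2).
∫_0^3/2 u² dx = 147/64, so ||u||_L² = 7*sqrt(3)/8.
∫_0^3/2 (u')² dx = 147*π^2/16, so ||u'||_L² = 7*sqrt(3)*π/4.
Ratio ||u||_L² / ||u'||_L² = 1/(2*π).
Sharp Poincaré constant on H^1_0(0, 3/2) is C_P = L/π = 3/(2*π), achieved by sin(2*π/3·x).
This is the k = 3 harmonic; the ratio L/(kπ) is strictly less than C_P = L/π, consistent with the sharp inequality ||u||_L² ≤ C_P ||u'||_L².


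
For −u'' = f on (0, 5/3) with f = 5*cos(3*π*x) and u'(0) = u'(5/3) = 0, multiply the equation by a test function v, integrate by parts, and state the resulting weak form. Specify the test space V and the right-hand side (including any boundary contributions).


V = H^1(0, 5/3) (no boundary constraint on v; u is determined up to an additive constant); weak form: ∫_0^5/3 u'v' dx = ∫_0^5/3 (5*cos(3*π*x)) v dx for all v ∈ V.

Multiply both sides by a test function v and integrate from 0 to 5/3:
  ∫_0^5/3 −u''(x) v(x) dx = ∫_0^5/3 f(x) v(x) dx.
Integrate the LHS by parts once:
  ∫_0^5/3 −u'' v dx = −[u'(x) v(x)]_0^5/3 + ∫_0^5/3 u'(x) v'(x) dx.
Thus ∫_0^5/3 u'(x) v'(x) dx = ∫_0^5/3 f(x) v(x) dx + [u'(x) v(x)]_0^5/3.
Choose V so that boundary terms are either known or forced to vanish.
u has homogeneous Neumann: u'(0) = u'(5/3) = 0. So [u' v]_0^5/3 = 0·v(5/3) − 0·v(0) = 0 for any v; take V = H^1(0, 5/3).
Weak formulation: find u (satisfying any essential BC) such that ∫_0^5/3 u'(x) v'(x) dx = ∫_0^5/3 f v dx for all v ∈ V (homogeneous Neumann, so boundary terms vanish).
Substituting f(x) = 5*cos(3*π*x), the right-hand side is ∫_0^5/3 (5*cos(3*π*x)) v dx.
Compatibility check (pure Neumann): taking v ≡ 1 ∈ V gives 0 = ∫_0^5/3 f dx + (0) − (0), i.e. ∫_0^5/3 f dx must equal u'(0) − u'(5/3) = 0. Indeed ∫_0^5/3 (5*cos(3*π*x)) dx = 0, so the data are compatible. The solution is then unique only up to an additive constant (fix it e.g. by requiring ∫_0^5/3 u dx = 0).


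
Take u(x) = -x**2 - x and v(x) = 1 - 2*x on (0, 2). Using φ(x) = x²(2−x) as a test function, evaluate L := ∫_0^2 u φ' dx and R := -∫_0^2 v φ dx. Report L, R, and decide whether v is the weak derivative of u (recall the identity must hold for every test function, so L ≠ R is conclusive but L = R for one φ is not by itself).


LHS = 68/15, RHS = 28/15. No, v is not the weak derivative of u.

u(x) = -x**2 - x, classical derivative u'(x) = -2*x - 1.
φ(x) = x²(2−x), so φ'(x) = x*(4 - 3*x).
Note φ(0) = φ(2) = 0, so the boundary term u·φ vanishes.
LHS = ∫_0^2 u(x) φ'(x) dx = ∫_0^2 (3*x^4 - x^3 - 4*x^2) dx. Term by term:
  ∫_0^2 3*x^4 dx = 96/5;  ∫_0^2 -x^3 dx = -4;  ∫_0^2 -4*x^2 dx = -32/3.
Sum: 96/5 − 4 − 32/3 = 68/15.
So LHS = 68/15.
∫_0^2 v(x) φ(x) dx = ∫_0^2 (2*x^4 - 5*x^3 + 2*x^2) dx. Term by term:
  ∫_0^2 2*x^4 dx = 64/5;  ∫_0^2 -5*x^3 dx = -20;  ∫_0^2 2*x^2 dx = 16/3.
Sum: 64/5 − 20 + 16/3 = -28/15.
So RHS = -∫_0^2 v(x) φ(x) dx = 28/15.
LHS − RHS = 8/3 ≠ 0, so the identity fails.
(For a valid weak derivative the identity must hold for EVERY test function, in particular this one. The failure shows v is NOT the weak derivative of u.)
Correct weak derivative would be u'(x) = -2*x - 1.


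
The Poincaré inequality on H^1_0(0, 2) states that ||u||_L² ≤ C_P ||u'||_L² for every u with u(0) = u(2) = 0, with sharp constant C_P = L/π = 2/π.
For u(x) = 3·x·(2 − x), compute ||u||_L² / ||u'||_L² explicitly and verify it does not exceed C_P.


||u||_L² / ||u'||_L² = sqrt(10)/5 < C_P = 2/π.

u(x) = 3·x·(2 − x), so u'(x) = 6 - 6*x.
u(x) = 3·x·(2 − x) vanishes at x = 0 and x = 2, so u ∈ H^1_0(0, 2). Differentiate via the product rule and integrate the resulting polynomials term by term.
  ∫_0^2 u² dx = ∫_0^2 (9*x^4 - 36*x^3 + 36*x^2) dx. Term by term:
    ∫_0^2 9*x^4 dx = 288/5;  ∫_0^2 -36*x^3 dx = -144;  ∫_0^2 36*x^2 dx = 96.
  Sum: 288/5 − 144 + 96 = 48/5.
  ∫_0^2 (u')² dx = ∫_0^2 (36*x^2 - 72*x + 36) dx. Term by term:
    ∫_0^2 36*x^2 dx = 96;  ∫_0^2 -72*x dx = -144;  ∫_0^2 36 dx = 72.
  Sum: 96 − 144 + 72 = 24.
∫_0^2 u² dx = 48/5, so ||u||_L² = 4*sqrt(15)/5.
∫_0^2 (u')² dx = 24, so ||u'||_L² = 2*sqrt(6).
Ratio ||u||_L² / ||u'||_L² = sqrt(10)/5.
Sharp Poincaré constant on H^1_0(0, 2) is C_P = L/π = 2/π, achieved by sin(π/2·x).
A polynomial bump cannot attain the sharp Poincaré constant (only the first sine eigenfunction does), so the ratio is strictly less than C_P, consistent with ||u||_L² ≤ C_P ||u'||_L².


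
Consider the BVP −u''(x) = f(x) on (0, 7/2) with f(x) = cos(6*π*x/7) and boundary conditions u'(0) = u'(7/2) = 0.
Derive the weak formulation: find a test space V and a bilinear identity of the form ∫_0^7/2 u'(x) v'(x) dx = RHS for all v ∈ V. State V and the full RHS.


V = H^1(0, 7/2) (no boundary constraint on v; u is determined up to an additive constant); weak form: ∫_0^7/2 u'v' dx = ∫_0^7/2 (cos(6*π*x/7)) v dx for all v ∈ V.

Multiply both sides by a test function v and integrate from 0 to 7/2:
  ∫_0^7/2 −u''(x) v(x) dx = ∫_0^7/2 f(x) v(x) dx.
Integrate the LHS by parts once:
  ∫_0^7/2 −u'' v dx = −[u'(x) v(x)]_0^7/2 + ∫_0^7/2 u'(x) v'(x) dx.
Thus ∫_0^7/2 u'(x) v'(x) dx = ∫_0^7/2 f(x) v(x) dx + [u'(x) v(x)]_0^7/2.
Choose V so that boundary terms are either known or forced to vanish.
u has homogeneous Neumann: u'(0) = u'(7/2) = 0. So [u' v]_0^7/2 = 0·v(7/2) − 0·v(0) = 0 for any v; take V = H^1(0, 7/2).
Weak formulation: find u (satisfying any essential BC) such that ∫_0^7/2 u'(x) v'(x) dx = ∫_0^7/2 f v dx for all v ∈ V (homogeneous Neumann, so boundary terms vanish).
Substituting f(x) = cos(6*π*x/7), the right-hand side is ∫_0^7/2 (cos(6*π*x/7)) v dx.
Compatibility check (pure Neumann): taking v ≡ 1 ∈ V gives 0 = ∫_0^7/2 f dx + (0) − (0), i.e. ∫_0^7/2 f dx must equal u'(0) − u'(7/2) = 0. Indeed ∫_0^7/2 (cos(6*π*x/7)) dx = 0, so the data are compatible. The solution is then unique only up to an additive constant (fix it e.g. by requiring ∫_0^7/2 u dx = 0).


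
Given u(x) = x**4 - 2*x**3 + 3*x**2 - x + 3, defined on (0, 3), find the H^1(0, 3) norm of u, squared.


||u||_{H^1}^2 = 107448/35

The H^1 norm (squared) on an interval (0, L) is
  ||u||_{H^1}^2 = ∫_0^L u(x)^2 dx + ∫_0^L u'(x)^2 dx.
Compute u'(x) = 4*x**3 - 6*x**2 + 6*x - 1.
Then u(x)^2 = x**8 - 4*x**7 + 10*x**6 - 14*x**5 + 19*x**4 - 18*x**3 + 19*x**2 - 6*x + 9 and u'(x)^2 = 16*x**6 - 48*x**5 + 84*x**4 - 80*x**3 + 48*x**2 - 12*x + 1.
Integrate each monomial from 0 to 3 using ∫_0^3 c·x^n dx = c·3^(n+1)/(n+1):
  ∫_0^3 u(x)^2 dx = ∫_0^3 (x^8 - 4*x^7 + 10*x^6 - 14*x^5 + 19*x^4 - 18*x^3 + 19*x^2 - 6*x + 9) dx. Term by term:
    ∫_0^3 x^8 dx = 2187;  ∫_0^3 -4*x^7 dx = -6561/2;  ∫_0^3 10*x^6 dx = 21870/7;
    ∫_0^3 -14*x^5 dx = -1701;  ∫_0^3 19*x^4 dx = 4617/5;  ∫_0^3 -18*x^3 dx = -729/2;
    ∫_0^3 19*x^2 dx = 171;  ∫_0^3 -6*x dx = -27;  ∫_0^3 9 dx = 27.
  Sum: 2187 − 6561/2 + 21870/7 − 1701 + 4617/5 − 729/2 + 171 − 27 + 27 = 37089/35.
  ∫_0^3 u'(x)^2 dx = ∫_0^3 (16*x^6 - 48*x^5 + 84*x^4 - 80*x^3 + 48*x^2 - 12*x + 1) dx. Term by term:
    ∫_0^3 16*x^6 dx = 34992/7;  ∫_0^3 -48*x^5 dx = -5832;  ∫_0^3 84*x^4 dx = 20412/5;
    ∫_0^3 -80*x^3 dx = -1620;  ∫_0^3 48*x^2 dx = 432;  ∫_0^3 -12*x dx = -54;
    ∫_0^3 1 dx = 3.
  Sum: 34992/7 − 5832 + 20412/5 − 1620 + 432 − 54 + 3 = 70359/35.
Adding: ||u||_{H^1}^2 = 37089/35 + 70359/35 = 107448/35.


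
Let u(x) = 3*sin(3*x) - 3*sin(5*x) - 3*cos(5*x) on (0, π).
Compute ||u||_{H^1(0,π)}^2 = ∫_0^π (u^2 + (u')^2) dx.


||u||_{H^1(0,π)}^2 = 279*π

u'(x) = 15*sin(5*x) + 9*cos(3*x) - 15*cos(5*x).
Expand u² and (u')² and integrate term by term on (0, π), using: for integers n ≥ 1, ∫_0^π sin²(nx) dx = ∫_0^π cos²(nx) dx = π/2; for n ≠ n', ∫_0^π sin(nx)sin(n'x) dx = ∫_0^π cos(nx)cos(n'x) dx = 0; and by product-to-sum, ∫_0^π sin(nx)cos(n'x) dx = ½∫_0^π [sin((n+n')x) + sin((n−n')x)] dx, which is 0 when n+n' is even and 2n/(n²−n'²) when n+n' is odd (it need not vanish on (0, π)).
  u² squared terms: (-3)²·∫cos(5x)² dx = 9·π/2 = 9*π/2;  (-3)²·∫sin(5x)² dx = 9·π/2 = 9*π/2;  (3)²·∫sin(3x)² dx = 9·π/2 = 9*π/2.
  u² cross terms: 2·(-3)·(-3)·∫cos(5x)·sin(5x) dx = 18·(0) = 0;  2·(-3)·(3)·∫cos(5x)·sin(3x) dx = -18·(0) = 0;  2·(-3)·(3)·∫sin(5x)·sin(3x) dx = -18·(0) = 0.
  So ∫_0^π u² dx = 9*π/2 + 9*π/2 + 9*π/2 + 0 + 0 + 0 = 27*π/2.
  (u')² squared terms: (-15)²·∫cos(5x)² dx = 225·π/2 = 225*π/2;  (9)²·∫cos(3x)² dx = 81·π/2 = 81*π/2;  (15)²·∫sin(5x)² dx = 225·π/2 = 225*π/2.
  (u')² cross terms: 2·(-15)·(9)·∫cos(5x)·cos(3x) dx = -270·(0) = 0;  2·(-15)·(15)·∫cos(5x)·sin(5x) dx = -450·(0) = 0;  2·(9)·(15)·∫cos(3x)·sin(5x) dx = 270·(0) = 0.
  So ∫_0^π (u')² dx = 225*π/2 + 81*π/2 + 225*π/2 + 0 + 0 + 0 = 531*π/2.
||u||_{H^1}^2 = (27*π/2) + (531*π/2) = 279*π.


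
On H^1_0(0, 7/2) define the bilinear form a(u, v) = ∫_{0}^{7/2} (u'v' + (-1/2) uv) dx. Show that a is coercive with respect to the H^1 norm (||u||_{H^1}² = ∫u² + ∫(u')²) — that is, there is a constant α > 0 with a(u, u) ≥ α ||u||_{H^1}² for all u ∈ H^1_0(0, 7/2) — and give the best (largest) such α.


α = (-49 + 8*π^2)/(2*(4*π^2 + 49))

Coercivity of a(·,·) on H^1_0(0, 7/2) means a(u, u) ≥ α ||u||_{H^1}² for every u ∈ H^1_0.
The interval has length L = 7/2, and Poincaré/coercivity depend only on L. Here a(u, u) = ∫(u')² + (-1/2)·∫u².
Here c = -1/2 < 0 with |c| < (π/L)² = 4*π^2/49, so coercivity still holds. The condition a(u,u) ≥ α||u||_{H^1}² reads (1−α)∫(u')² ≥ (α−c)∫u². Any admissible α is ≤ 1 (rapidly oscillating u have ∫u²/∫(u')² → 0), and α = 1 would force 0 ≥ (1−c)∫u², impossible since c < 1; so 1−α > 0. By the sharp Poincaré inequality on H^1_0 of an interval of length L, ∫(u')² ≥ (π/L)²∫u² with equality for the first sine mode sin(π(x−x₀)/L) (x₀ the left endpoint), so the inequality holds for all u iff (1−α)(π/L)² ≥ α − c, i.e. α ≤ ((π/L)² + c)/((π/L)² + 1) = (1 + c(L/π)²)/(1 + (L/π)²). (Direct route, valid since c ≤ 0: Poincaré gives c∫u² ≥ c(L/π)²∫(u')², so a(u,u) ≥ (1 + c(L/π)²)∫(u')², while ||u||_{H^1}² ≤ (1 + (L/π)²)∫(u')²; dividing yields the same α.) With (π/L)² = 4*π^2/49 and c = -1/2, the largest admissible constant is α = ((π/L)² + c)/((π/L)² + 1).
Simplifying, α = (-49 + 8*π^2)/(2*(4*π^2 + 49)).


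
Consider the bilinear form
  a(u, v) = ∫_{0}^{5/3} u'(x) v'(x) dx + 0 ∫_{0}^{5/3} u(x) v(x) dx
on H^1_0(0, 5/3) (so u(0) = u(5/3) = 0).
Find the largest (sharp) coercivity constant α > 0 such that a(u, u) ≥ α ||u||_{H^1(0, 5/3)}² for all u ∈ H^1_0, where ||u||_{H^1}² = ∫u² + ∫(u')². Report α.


α = 9*π^2/(25 + 9*π^2)

Coercivity of a(·,·) on H^1_0(0, 5/3) means a(u, u) ≥ α ||u||_{H^1}² for every u ∈ H^1_0.
The interval has length L = 5/3, and Poincaré/coercivity depend only on L. Here a(u, u) = ∫(u')² + (0)·∫u².
Here c = 0, so a(u,u) = ∫(u')² alone. The condition a(u,u) ≥ α||u||_{H^1}² reads (1−α)∫(u')² ≥ (α−c)∫u². Any admissible α is ≤ 1 (rapidly oscillating u have ∫u²/∫(u')² → 0), and α = 1 would force 0 ≥ (1−c)∫u², impossible since c < 1; so 1−α > 0. By the sharp Poincaré inequality on H^1_0 of an interval of length L, ∫(u')² ≥ (π/L)²∫u² with equality for the first sine mode sin(π(x−x₀)/L) (x₀ the left endpoint), so the inequality holds for all u iff (1−α)(π/L)² ≥ α − c, i.e. α ≤ ((π/L)² + c)/((π/L)² + 1) = (1 + c(L/π)²)/(1 + (L/π)²). (Direct route, valid since c ≤ 0: Poincaré gives c∫u² ≥ c(L/π)²∫(u')², so a(u,u) ≥ (1 + c(L/π)²)∫(u')², while ||u||_{H^1}² ≤ (1 + (L/π)²)∫(u')²; dividing yields the same α.) With (π/L)² = 9*π^2/25 and c = 0, the largest admissible constant is α = ((π/L)² + c)/((π/L)² + 1).
Simplifying, α = 9*π^2/(25 + 9*π^2).


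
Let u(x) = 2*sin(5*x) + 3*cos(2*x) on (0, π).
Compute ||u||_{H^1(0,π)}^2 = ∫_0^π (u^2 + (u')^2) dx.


||u||_{H^1(0,π)}^2 = 200/7 + 149*π/2

u'(x) = -6*sin(2*x) + 10*cos(5*x).
Expand u² and (u')² and integrate term by term on (0, π), using: for integers n ≥ 1, ∫_0^π sin²(nx) dx = ∫_0^π cos²(nx) dx = π/2; for n ≠ n', ∫_0^π sin(nx)sin(n'x) dx = ∫_0^π cos(nx)cos(n'x) dx = 0; and by product-to-sum, ∫_0^π sin(nx)cos(n'x) dx = ½∫_0^π [sin((n+n')x) + sin((n−n')x)] dx, which is 0 when n+n' is even and 2n/(n²−n'²) when n+n' is odd (it need not vanish on (0, π)).
  u² squared terms: (2)²·∫sin(5x)² dx = 4·π/2 = 2*π;  (3)²·∫cos(2x)² dx = 9·π/2 = 9*π/2.
  u² cross terms: 2·(2)·(3)·∫sin(5x)·cos(2x) dx = 12·(10/21) = 40/7.
  So ∫_0^π u² dx = 2*π + 9*π/2 + 40/7 = 40/7 + 13*π/2.
  (u')² squared terms: (-6)²·∫sin(2x)² dx = 36·π/2 = 18*π;  (10)²·∫cos(5x)² dx = 100·π/2 = 50*π.
  (u')² cross terms: 2·(-6)·(10)·∫sin(2x)·cos(5x) dx = -120·(-4/21) = 160/7.
  So ∫_0^π (u')² dx = 18*π + 50*π + 160/7 = 160/7 + 68*π.
||u||_{H^1}^2 = (40/7 + 13*π/2) + (160/7 + 68*π) = 200/7 + 149*π/2.


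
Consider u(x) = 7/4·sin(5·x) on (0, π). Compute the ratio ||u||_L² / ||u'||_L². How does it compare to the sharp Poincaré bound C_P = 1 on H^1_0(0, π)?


||u||_L² / ||u'||_L² = 1/5 < C_P = 1.

u(x) = 7/4·sin(5·x), so u'(x) = 35*cos(5*x)/4.
Writing u(x) = A·sin(kπx/L) with A = 7/4 and k = 5, use ∫_0^L sin²(kπx/L) dx = L/2 and ∫_0^L cos²(kπx/L) dx = L/2.
u² = 49/16·sin²(5·x) and (u')² = 1225/16·cos²(5·x), and each of sin², cos² integrates to L/2 = π/2 over (0, π).
∫_0^π u² dx = 49*π/32, so ||u||_L² = 7*sqrt(2)*sqrt(π)/8.
∫_0^π (u')² dx = 1225*π/32, so ||u'||_L² = 35*sqrt(2)*sqrt(π)/8.
Ratio ||u||_L² / ||u'||_L² = 1/5.
Sharp Poincaré constant on H^1_0(0, π) is C_P = L/π = 1, achieved by sin(x).
This is the k = 5 harmonic; the ratio L/(kπ) is strictly less than C_P = L/π, consistent with the sharp inequality ||u||_L² ≤ C_P ||u'||_L².


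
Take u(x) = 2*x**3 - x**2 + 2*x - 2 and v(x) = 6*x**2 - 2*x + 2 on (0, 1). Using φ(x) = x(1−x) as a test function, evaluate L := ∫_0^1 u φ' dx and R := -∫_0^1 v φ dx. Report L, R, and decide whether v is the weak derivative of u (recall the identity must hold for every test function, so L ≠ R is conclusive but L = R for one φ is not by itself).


LHS = -7/15, RHS = -7/15. Yes, v = u' weakly.

u(x) = 2*x**3 - x**2 + 2*x - 2, classical derivative u'(x) = 6*x**2 - 2*x + 2.
φ(x) = x(1−x), so φ'(x) = 1 - 2*x.
Note φ(0) = φ(1) = 0, so the boundary term u·φ vanishes.
LHS = ∫_0^1 u(x) φ'(x) dx = ∫_0^1 (-4*x^4 + 4*x^3 - 5*x^2 + 6*x - 2) dx. Term by term:
  ∫_0^1 -4*x^4 dx = -4/5;  ∫_0^1 4*x^3 dx = 1;  ∫_0^1 -5*x^2 dx = -5/3;
  ∫_0^1 6*x dx = 3;  ∫_0^1 -2 dx = -2.
Sum: -4/5 + 1 − 5/3 + 3 − 2 = -7/15.
So LHS = -7/15.
∫_0^1 v(x) φ(x) dx = ∫_0^1 (-6*x^4 + 8*x^3 - 4*x^2 + 2*x) dx. Term by term:
  ∫_0^1 -6*x^4 dx = -6/5;  ∫_0^1 8*x^3 dx = 2;  ∫_0^1 -4*x^2 dx = -4/3;
  ∫_0^1 2*x dx = 1.
Sum: -6/5 + 2 − 4/3 + 1 = 7/15.
So RHS = -∫_0^1 v(x) φ(x) dx = -7/15.
LHS = RHS, so the identity holds for this test φ.
Moreover u is smooth here and v(x) = u'(x) = 6*x**2 - 2*x + 2 pointwise, so the identity holds for every test function. Hence v is the weak derivative of u.


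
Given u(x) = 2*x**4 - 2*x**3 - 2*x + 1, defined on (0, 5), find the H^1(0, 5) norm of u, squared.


||u||_{H^1}^2 = 62435675/63

The H^1 norm (squared) on an interval (0, L) is
  ||u||_{H^1}^2 = ∫_0^L u(x)^2 dx + ∫_0^L u'(x)^2 dx.
Compute u'(x) = 8*x**3 - 6*x**2 - 2.
Then u(x)^2 = 4*x**8 - 8*x**7 + 4*x**6 - 8*x**5 + 12*x**4 - 4*x**3 + 4*x**2 - 4*x + 1 and u'(x)^2 = 64*x**6 - 96*x**5 + 36*x**4 - 32*x**3 + 24*x**2 + 4.
Integrate each monomial from 0 to 5 using ∫_0^5 c·x^n dx = c·5^(n+1)/(n+1):
  ∫_0^5 u(x)^2 dx = ∫_0^5 (4*x^8 - 8*x^7 + 4*x^6 - 8*x^5 + 12*x^4 - 4*x^3 + 4*x^2 - 4*x + 1) dx. Term by term:
    ∫_0^5 4*x^8 dx = 7812500/9;  ∫_0^5 -8*x^7 dx = -390625;  ∫_0^5 4*x^6 dx = 312500/7;
    ∫_0^5 -8*x^5 dx = -62500/3;  ∫_0^5 12*x^4 dx = 7500;  ∫_0^5 -4*x^3 dx = -625;
    ∫_0^5 4*x^2 dx = 500/3;  ∫_0^5 -4*x dx = -50;  ∫_0^5 1 dx = 5.
  Sum: 7812500/9 − 390625 + 312500/7 − 62500/3 + 7500 − 625 + 500/3 − 50 + 5 = 32018915/63.
  ∫_0^5 u'(x)^2 dx = ∫_0^5 (64*x^6 - 96*x^5 + 36*x^4 - 32*x^3 + 24*x^2 + 4) dx. Term by term:
    ∫_0^5 64*x^6 dx = 5000000/7;  ∫_0^5 -96*x^5 dx = -250000;  ∫_0^5 36*x^4 dx = 22500;
    ∫_0^5 -32*x^3 dx = -5000;  ∫_0^5 24*x^2 dx = 1000;  ∫_0^5 4 dx = 20.
  Sum: 5000000/7 − 250000 + 22500 − 5000 + 1000 + 20 = 3379640/7.
Adding: ||u||_{H^1}^2 = 32018915/63 + 3379640/7 = 62435675/63.


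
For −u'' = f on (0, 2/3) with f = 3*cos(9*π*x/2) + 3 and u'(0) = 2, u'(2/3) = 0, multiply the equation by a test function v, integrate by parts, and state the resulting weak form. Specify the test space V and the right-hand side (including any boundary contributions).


V = H^1(0, 2/3) (v unrestricted at boundary; u is determined up to an additive constant); weak form: ∫_0^2/3 u'v' dx = ∫_0^2/3 (3*cos(9*π*x/2) + 3) v dx − 2·v(0) for all v ∈ V.

Multiply both sides by a test function v and integrate from 0 to 2/3:
  ∫_0^2/3 −u''(x) v(x) dx = ∫_0^2/3 f(x) v(x) dx.
Integrate the LHS by parts once:
  ∫_0^2/3 −u'' v dx = −[u'(x) v(x)]_0^2/3 + ∫_0^2/3 u'(x) v'(x) dx.
Thus ∫_0^2/3 u'(x) v'(x) dx = ∫_0^2/3 f(x) v(x) dx + [u'(x) v(x)]_0^2/3.
Choose V so that boundary terms are either known or forced to vanish.
u has inhomogeneous Neumann u'(0) = 2, u'(2/3) = 0. [u' v]_0^2/3 = (0)·v(2/3) − (2)·v(0) = − 2·v(0). Take V = H^1(0, 2/3); boundary term becomes part of RHS.
Weak formulation: find u (satisfying any essential BC) such that ∫_0^2/3 u'(x) v'(x) dx = ∫_0^2/3 f v dx − 2·v(0) for all v ∈ V (Neumann data are natural BCs: they enter the RHS as boundary terms).
Substituting f(x) = 3*cos(9*π*x/2) + 3, the right-hand side is ∫_0^2/3 (3*cos(9*π*x/2) + 3) v dx − 2·v(0).
Compatibility check (pure Neumann): taking v ≡ 1 ∈ V gives 0 = ∫_0^2/3 f dx + (0) − (2), i.e. ∫_0^2/3 f dx must equal u'(0) − u'(2/3) = 2. Indeed ∫_0^2/3 (3*cos(9*π*x/2) + 3) dx = 2, so the data are compatible. The solution is then unique only up to an additive constant (fix it e.g. by requiring ∫_0^2/3 u dx = 0).


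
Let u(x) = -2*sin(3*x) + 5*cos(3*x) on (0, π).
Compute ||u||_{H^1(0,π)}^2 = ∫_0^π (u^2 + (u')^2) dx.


||u||_{H^1(0,π)}^2 = 145*π

u'(x) = -15*sin(3*x) - 6*cos(3*x).
Expand u² and (u')² and integrate term by term on (0, π), using: for integers n ≥ 1, ∫_0^π sin²(nx) dx = ∫_0^π cos²(nx) dx = π/2; for n ≠ n', ∫_0^π sin(nx)sin(n'x) dx = ∫_0^π cos(nx)cos(n'x) dx = 0; and by product-to-sum, ∫_0^π sin(nx)cos(n'x) dx = ½∫_0^π [sin((n+n')x) + sin((n−n')x)] dx, which is 0 when n+n' is even and 2n/(n²−n'²) when n+n' is odd (it need not vanish on (0, π)).
  u² squared terms: (-2)²·∫sin(3x)² dx = 4·π/2 = 2*π;  (5)²·∫cos(3x)² dx = 25·π/2 = 25*π/2.
  u² cross terms: 2·(-2)·(5)·∫sin(3x)·cos(3x) dx = -20·(0) = 0.
  So ∫_0^π u² dx = 2*π + 25*π/2 + 0 = 29*π/2.
  (u')² squared terms: (-15)²·∫sin(3x)² dx = 225·π/2 = 225*π/2;  (-6)²·∫cos(3x)² dx = 36·π/2 = 18*π.
  (u')² cross terms: 2·(-15)·(-6)·∫sin(3x)·cos(3x) dx = 180·(0) = 0.
  So ∫_0^π (u')² dx = 225*π/2 + 18*π + 0 = 261*π/2.
||u||_{H^1}^2 = (29*π/2) + (261*π/2) = 145*π.


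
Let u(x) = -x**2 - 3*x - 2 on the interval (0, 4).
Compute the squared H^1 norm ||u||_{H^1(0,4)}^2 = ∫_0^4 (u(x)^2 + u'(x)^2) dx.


||u||_{H^1}^2 = 17932/15

The H^1 norm (squared) on an interval (0, L) is
  ||u||_{H^1}^2 = ∫_0^L u(x)^2 dx + ∫_0^L u'(x)^2 dx.
Compute u'(x) = -2*x - 3.
Then u(x)^2 = x**4 + 6*x**3 + 13*x**2 + 12*x + 4 and u'(x)^2 = 4*x**2 + 12*x + 9.
Integrate each monomial from 0 to 4 using ∫_0^4 c·x^n dx = c·4^(n+1)/(n+1):
  ∫_0^4 u(x)^2 dx = ∫_0^4 (x^4 + 6*x^3 + 13*x^2 + 12*x + 4) dx. Term by term:
    ∫_0^4 x^4 dx = 1024/5;  ∫_0^4 6*x^3 dx = 384;  ∫_0^4 13*x^2 dx = 832/3;
    ∫_0^4 12*x dx = 96;  ∫_0^4 4 dx = 16.
  Sum: 1024/5 + 384 + 832/3 + 96 + 16 = 14672/15.
  ∫_0^4 u'(x)^2 dx = ∫_0^4 (4*x^2 + 12*x + 9) dx. Term by term:
    ∫_0^4 4*x^2 dx = 256/3;  ∫_0^4 12*x dx = 96;  ∫_0^4 9 dx = 36.
  Sum: 256/3 + 96 + 36 = 652/3.
Adding: ||u||_{H^1}^2 = 14672/15 + 652/3 = 17932/15.


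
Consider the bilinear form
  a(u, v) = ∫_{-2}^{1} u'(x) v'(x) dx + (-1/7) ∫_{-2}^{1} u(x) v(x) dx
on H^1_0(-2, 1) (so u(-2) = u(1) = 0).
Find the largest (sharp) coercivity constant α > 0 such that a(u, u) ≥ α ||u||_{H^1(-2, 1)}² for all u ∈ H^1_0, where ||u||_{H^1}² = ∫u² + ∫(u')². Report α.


α = (-9/7 + π^2)/(9 + π^2)

Coercivity of a(·,·) on H^1_0(-2, 1) means a(u, u) ≥ α ||u||_{H^1}² for every u ∈ H^1_0.
The interval has length L = 3, and Poincaré/coercivity depend only on L. Here a(u, u) = ∫(u')² + (-1/7)·∫u².
Here c = -1/7 < 0 with |c| < (π/L)² = π^2/9, so coercivity still holds. The condition a(u,u) ≥ α||u||_{H^1}² reads (1−α)∫(u')² ≥ (α−c)∫u². Any admissible α is ≤ 1 (rapidly oscillating u have ∫u²/∫(u')² → 0), and α = 1 would force 0 ≥ (1−c)∫u², impossible since c < 1; so 1−α > 0. By the sharp Poincaré inequality on H^1_0 of an interval of length L, ∫(u')² ≥ (π/L)²∫u² with equality for the first sine mode sin(π(x−x₀)/L) (x₀ the left endpoint), so the inequality holds for all u iff (1−α)(π/L)² ≥ α − c, i.e. α ≤ ((π/L)² + c)/((π/L)² + 1) = (1 + c(L/π)²)/(1 + (L/π)²). (Direct route, valid since c ≤ 0: Poincaré gives c∫u² ≥ c(L/π)²∫(u')², so a(u,u) ≥ (1 + c(L/π)²)∫(u')², while ||u||_{H^1}² ≤ (1 + (L/π)²)∫(u')²; dividing yields the same α.) With (π/L)² = π^2/9 and c = -1/7, the largest admissible constant is α = ((π/L)² + c)/((π/L)² + 1).
Simplifying, α = (-9/7 + π^2)/(9 + π^2).


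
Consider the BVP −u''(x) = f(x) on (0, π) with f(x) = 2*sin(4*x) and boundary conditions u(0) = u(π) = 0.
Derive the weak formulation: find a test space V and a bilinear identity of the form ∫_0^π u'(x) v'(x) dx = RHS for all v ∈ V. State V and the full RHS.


V = H^1_0(0, π) (so v(0) = v(π) = 0); weak form: ∫_0^π u'v' dx = ∫_0^π (2*sin(4*x)) v dx for all v ∈ V.

Multiply both sides by a test function v and integrate from 0 to π:
  ∫_0^π −u''(x) v(x) dx = ∫_0^π f(x) v(x) dx.
Integrate the LHS by parts once:
  ∫_0^π −u'' v dx = −[u'(x) v(x)]_0^π + ∫_0^π u'(x) v'(x) dx.
Thus ∫_0^π u'(x) v'(x) dx = ∫_0^π f(x) v(x) dx + [u'(x) v(x)]_0^π.
Choose V so that boundary terms are either known or forced to vanish.
u is Dirichlet: u(0) = u(π) = 0. Let V = H^1_0(0, π); then v(0) = v(π) = 0, and [u' v]_0^π = 0.
Weak formulation: find u (satisfying any essential BC) such that ∫_0^π u'(x) v'(x) dx = ∫_0^π f v dx for all v ∈ V.
Substituting f(x) = 2*sin(4*x), the right-hand side is ∫_0^π (2*sin(4*x)) v dx.


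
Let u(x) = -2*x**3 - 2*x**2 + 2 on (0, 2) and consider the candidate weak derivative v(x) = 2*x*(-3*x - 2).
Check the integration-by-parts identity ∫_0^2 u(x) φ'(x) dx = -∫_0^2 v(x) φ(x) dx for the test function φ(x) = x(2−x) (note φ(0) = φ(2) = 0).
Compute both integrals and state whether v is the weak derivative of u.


LHS = 224/15, RHS = 224/15. Yes, v = u' weakly.

u(x) = -2*x**3 - 2*x**2 + 2, classical derivative u'(x) = -6*x**2 - 4*x.
φ(x) = x(2−x), so φ'(x) = 2 - 2*x.
Note φ(0) = φ(2) = 0, so the boundary term u·φ vanishes.
LHS = ∫_0^2 u(x) φ'(x) dx = ∫_0^2 (4*x^4 - 4*x^2 - 4*x + 4) dx. Term by term:
  ∫_0^2 4*x^4 dx = 128/5;  ∫_0^2 -4*x^2 dx = -32/3;  ∫_0^2 -4*x dx = -8;
  ∫_0^2 4 dx = 8.
Sum: 128/5 − 32/3 − 8 + 8 = 224/15.
So LHS = 224/15.
∫_0^2 v(x) φ(x) dx = ∫_0^2 (6*x^4 - 8*x^3 - 8*x^2) dx. Term by term:
  ∫_0^2 6*x^4 dx = 192/5;  ∫_0^2 -8*x^3 dx = -32;  ∫_0^2 -8*x^2 dx = -64/3.
Sum: 192/5 − 32 − 64/3 = -224/15.
So RHS = -∫_0^2 v(x) φ(x) dx = 224/15.
LHS = RHS, so the identity holds for this test φ.
Moreover u is smooth here and v(x) = u'(x) = -6*x**2 - 4*x pointwise, so the identity holds for every test function. Hence v is the weak derivative of u.


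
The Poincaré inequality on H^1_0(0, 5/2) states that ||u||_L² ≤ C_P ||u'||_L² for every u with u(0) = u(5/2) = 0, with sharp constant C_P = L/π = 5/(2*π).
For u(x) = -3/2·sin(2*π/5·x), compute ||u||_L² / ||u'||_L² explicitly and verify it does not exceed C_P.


||u||_L² / ||u'||_L² = 5/(2*π) = C_P.

u(x) = -3/2·sin(2*π/5·x), so u'(x) = -3*π*cos(2*π*x/5)/5.
Writing u(x) = A·sin(kπx/L) with A = -3/2 and k = 1, use ∫_0^L sin²(kπx/L) dx = L/2 and ∫_0^L cos²(kπx/L) dx = L/2.
u² = 9/4·sin²(2*π/5·x) and (u')² = 9*π^2/25·cos²(2*π/5·x), and each of sin², cos² integrates to L/2 = 5/4 over (0, 5/2).
∫_0^5/2 u² dx = 45/16, so ||u||_L² = 3*sqrt(5)/4.
∫_0^5/2 (u')² dx = 9*π^2/20, so ||u'||_L² = 3*sqrt(5)*π/10.
Ratio ||u||_L² / ||u'||_L² = 5/(2*π).
Sharp Poincaré constant on H^1_0(0, 5/2) is C_P = L/π = 5/(2*π), achieved by sin(2*π/5·x).
This is the k = 1 eigenfunction (up to amplitude), so the ratio equals the sharp Poincaré constant exactly.


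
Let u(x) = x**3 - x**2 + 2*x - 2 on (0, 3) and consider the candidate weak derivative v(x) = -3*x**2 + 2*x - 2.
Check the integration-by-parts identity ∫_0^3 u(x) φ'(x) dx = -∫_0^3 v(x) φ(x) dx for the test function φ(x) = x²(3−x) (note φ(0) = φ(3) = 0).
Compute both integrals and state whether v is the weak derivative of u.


LHS = -621/10, RHS = 621/10. No, v is not the weak derivative of u.

u(x) = x**3 - x**2 + 2*x - 2, classical derivative u'(x) = 3*x**2 - 2*x + 2.
φ(x) = x²(3−x), so φ'(x) = 3*x*(2 - x).
Note φ(0) = φ(3) = 0, so the boundary term u·φ vanishes.
LHS = ∫_0^3 u(x) φ'(x) dx = ∫_0^3 (-3*x^5 + 9*x^4 - 12*x^3 + 18*x^2 - 12*x) dx. Term by term:
  ∫_0^3 -3*x^5 dx = -729/2;  ∫_0^3 9*x^4 dx = 2187/5;  ∫_0^3 -12*x^3 dx = -243;
  ∫_0^3 18*x^2 dx = 162;  ∫_0^3 -12*x dx = -54.
Sum: -729/2 + 2187/5 − 243 + 162 − 54 = -621/10.
So LHS = -621/10.
∫_0^3 v(x) φ(x) dx = ∫_0^3 (3*x^5 - 11*x^4 + 8*x^3 - 6*x^2) dx. Term by term:
  ∫_0^3 3*x^5 dx = 729/2;  ∫_0^3 -11*x^4 dx = -2673/5;  ∫_0^3 8*x^3 dx = 162;
  ∫_0^3 -6*x^2 dx = -54.
Sum: 729/2 − 2673/5 + 162 − 54 = -621/10.
So RHS = -∫_0^3 v(x) φ(x) dx = 621/10.
LHS − RHS = -621/5 ≠ 0, so the identity fails.
(For a valid weak derivative the identity must hold for EVERY test function, in particular this one. The failure shows v is NOT the weak derivative of u.)
Correct weak derivative would be u'(x) = 3*x**2 - 2*x + 2.


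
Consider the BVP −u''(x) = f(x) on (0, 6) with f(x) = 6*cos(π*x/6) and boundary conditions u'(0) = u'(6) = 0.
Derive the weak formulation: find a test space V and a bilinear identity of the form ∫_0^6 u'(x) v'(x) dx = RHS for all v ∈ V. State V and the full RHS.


V = H^1(0, 6) (no boundary constraint on v; u is determined up to an additive constant); weak form: ∫_0^6 u'v' dx = ∫_0^6 (6*cos(π*x/6)) v dx for all v ∈ V.

Multiply both sides by a test function v and integrate from 0 to 6:
  ∫_0^6 −u''(x) v(x) dx = ∫_0^6 f(x) v(x) dx.
Integrate the LHS by parts once:
  ∫_0^6 −u'' v dx = −[u'(x) v(x)]_0^6 + ∫_0^6 u'(x) v'(x) dx.
Thus ∫_0^6 u'(x) v'(x) dx = ∫_0^6 f(x) v(x) dx + [u'(x) v(x)]_0^6.
Choose V so that boundary terms are either known or forced to vanish.
u has homogeneous Neumann: u'(0) = u'(6) = 0. So [u' v]_0^6 = 0·v(6) − 0·v(0) = 0 for any v; take V = H^1(0, 6).
Weak formulation: find u (satisfying any essential BC) such that ∫_0^6 u'(x) v'(x) dx = ∫_0^6 f v dx for all v ∈ V (homogeneous Neumann, so boundary terms vanish).
Substituting f(x) = 6*cos(π*x/6), the right-hand side is ∫_0^6 (6*cos(π*x/6)) v dx.
Compatibility check (pure Neumann): taking v ≡ 1 ∈ V gives 0 = ∫_0^6 f dx + (0) − (0), i.e. ∫_0^6 f dx must equal u'(0) − u'(6) = 0. Indeed ∫_0^6 (6*cos(π*x/6)) dx = 0, so the data are compatible. The solution is then unique only up to an additive constant (fix it e.g. by requiring ∫_0^6 u dx = 0).


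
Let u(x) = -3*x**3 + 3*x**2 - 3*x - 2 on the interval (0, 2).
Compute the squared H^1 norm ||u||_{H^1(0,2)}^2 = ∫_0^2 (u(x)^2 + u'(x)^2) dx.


||u||_{H^1}^2 = 14622/35

The H^1 norm (squared) on an interval (0, L) is
  ||u||_{H^1}^2 = ∫_0^L u(x)^2 dx + ∫_0^L u'(x)^2 dx.
Compute u'(x) = -9*x**2 + 6*x - 3.
Then u(x)^2 = 9*x**6 - 18*x**5 + 27*x**4 - 6*x**3 - 3*x**2 + 12*x + 4 and u'(x)^2 = 81*x**4 - 108*x**3 + 90*x**2 - 36*x + 9.
Integrate each monomial from 0 to 2 using ∫_0^2 c·x^n dx = c·2^(n+1)/(n+1):
  ∫_0^2 u(x)^2 dx = ∫_0^2 (9*x^6 - 18*x^5 + 27*x^4 - 6*x^3 - 3*x^2 + 12*x + 4) dx. Term by term:
    ∫_0^2 9*x^6 dx = 1152/7;  ∫_0^2 -18*x^5 dx = -192;  ∫_0^2 27*x^4 dx = 864/5;
    ∫_0^2 -6*x^3 dx = -24;  ∫_0^2 -3*x^2 dx = -8;  ∫_0^2 12*x dx = 24;
    ∫_0^2 4 dx = 8.
  Sum: 1152/7 − 192 + 864/5 − 24 − 8 + 24 + 8 = 5088/35.
  ∫_0^2 u'(x)^2 dx = ∫_0^2 (81*x^4 - 108*x^3 + 90*x^2 - 36*x + 9) dx. Term by term:
    ∫_0^2 81*x^4 dx = 2592/5;  ∫_0^2 -108*x^3 dx = -432;  ∫_0^2 90*x^2 dx = 240;
    ∫_0^2 -36*x dx = -72;  ∫_0^2 9 dx = 18.
  Sum: 2592/5 − 432 + 240 − 72 + 18 = 1362/5.
Adding: ||u||_{H^1}^2 = 5088/35 + 1362/5 = 14622/35.


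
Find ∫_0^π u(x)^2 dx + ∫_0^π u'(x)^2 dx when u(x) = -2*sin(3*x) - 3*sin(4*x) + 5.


||u||_{H^1(0,π)}^2 = -40/3 + 243*π/2

u'(x) = -6*cos(3*x) - 12*cos(4*x).
Expand u² and (u')² and integrate term by term on (0, π), using: for integers n ≥ 1, ∫_0^π sin²(nx) dx = ∫_0^π cos²(nx) dx = π/2; for n ≠ n', ∫_0^π sin(nx)sin(n'x) dx = ∫_0^π cos(nx)cos(n'x) dx = 0; and by product-to-sum, ∫_0^π sin(nx)cos(n'x) dx = ½∫_0^π [sin((n+n')x) + sin((n−n')x)] dx, which is 0 when n+n' is even and 2n/(n²−n'²) when n+n' is odd (it need not vanish on (0, π)). For the constant mode: ∫_0^π 1 dx = π, ∫_0^π cos(nx) dx = 0, ∫_0^π sin(nx) dx = (1−(−1)^n)/n.
  u² squared terms: (5)²·∫1 dx = 25·π = 25*π;  (-3)²·∫sin(4x)² dx = 9·π/2 = 9*π/2;  (-2)²·∫sin(3x)² dx = 4·π/2 = 2*π.
  u² cross terms: 2·(5)·(-3)·∫1·sin(4x) dx = -30·(0) = 0;  2·(5)·(-2)·∫1·sin(3x) dx = -20·(2/3) = -40/3;  2·(-3)·(-2)·∫sin(4x)·sin(3x) dx = 12·(0) = 0.
  So ∫_0^π u² dx = 25*π + 9*π/2 + 2*π + 0 − 40/3 + 0 = -40/3 + 63*π/2.
  (u')² squared terms: (-12)²·∫cos(4x)² dx = 144·π/2 = 72*π;  (-6)²·∫cos(3x)² dx = 36·π/2 = 18*π.
  (u')² cross terms: 2·(-12)·(-6)·∫cos(4x)·cos(3x) dx = 144·(0) = 0.
  So ∫_0^π (u')² dx = 72*π + 18*π + 0 = 90*π.
||u||_{H^1}^2 = (-40/3 + 63*π/2) + (90*π) = -40/3 + 243*π/2.


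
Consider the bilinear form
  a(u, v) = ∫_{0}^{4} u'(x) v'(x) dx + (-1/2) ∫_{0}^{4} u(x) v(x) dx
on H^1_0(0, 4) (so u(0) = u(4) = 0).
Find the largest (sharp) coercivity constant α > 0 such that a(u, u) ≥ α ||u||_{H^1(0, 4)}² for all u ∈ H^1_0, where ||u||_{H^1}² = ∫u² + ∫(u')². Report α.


α = (-8 + π^2)/(π^2 + 16)

Coercivity of a(·,·) on H^1_0(0, 4) means a(u, u) ≥ α ||u||_{H^1}² for every u ∈ H^1_0.
The interval has length L = 4, and Poincaré/coercivity depend only on L. Here a(u, u) = ∫(u')² + (-1/2)·∫u².
Here c = -1/2 < 0 with |c| < (π/L)² = π^2/16, so coercivity still holds. The condition a(u,u) ≥ α||u||_{H^1}² reads (1−α)∫(u')² ≥ (α−c)∫u². Any admissible α is ≤ 1 (rapidly oscillating u have ∫u²/∫(u')² → 0), and α = 1 would force 0 ≥ (1−c)∫u², impossible since c < 1; so 1−α > 0. By the sharp Poincaré inequality on H^1_0 of an interval of length L, ∫(u')² ≥ (π/L)²∫u² with equality for the first sine mode sin(π(x−x₀)/L) (x₀ the left endpoint), so the inequality holds for all u iff (1−α)(π/L)² ≥ α − c, i.e. α ≤ ((π/L)² + c)/((π/L)² + 1) = (1 + c(L/π)²)/(1 + (L/π)²). (Direct route, valid since c ≤ 0: Poincaré gives c∫u² ≥ c(L/π)²∫(u')², so a(u,u) ≥ (1 + c(L/π)²)∫(u')², while ||u||_{H^1}² ≤ (1 + (L/π)²)∫(u')²; dividing yields the same α.) With (π/L)² = π^2/16 and c = -1/2, the largest admissible constant is α = ((π/L)² + c)/((π/L)² + 1).
Simplifying, α = (-8 + π^2)/(π^2 + 16).


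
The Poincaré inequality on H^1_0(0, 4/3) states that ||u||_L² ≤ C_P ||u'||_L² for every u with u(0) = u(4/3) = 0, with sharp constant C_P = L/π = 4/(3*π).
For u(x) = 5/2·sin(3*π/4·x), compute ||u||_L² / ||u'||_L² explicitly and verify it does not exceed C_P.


||u||_L² / ||u'||_L² = 4/(3*π) = C_P.

u(x) = 5/2·sin(3*π/4·x), so u'(x) = 15*π*cos(3*π*x/4)/8.
Writing u(x) = A·sin(kπx/L) with A = 5/2 and k = 1, use ∫_0^L sin²(kπx/L) dx = L/2 and ∫_0^L cos²(kπx/L) dx = L/2.
u² = 25/4·sin²(3*π/4·x) and (u')² = 225*π^2/64·cos²(3*π/4·x), and each of sin², cos² integrates to L/2 = 2/3 over (0, 4/3).
∫_0^4/3 u² dx = 25/6, so ||u||_L² = 5*sqrt(6)/6.
∫_0^4/3 (u')² dx = 75*π^2/32, so ||u'||_L² = 5*sqrt(6)*π/8.
Ratio ||u||_L² / ||u'||_L² = 4/(3*π).
Sharp Poincaré constant on H^1_0(0, 4/3) is C_P = L/π = 4/(3*π), achieved by sin(3*π/4·x).
This is the k = 1 eigenfunction (up to amplitude), so the ratio equals the sharp Poincaré constant exactly.


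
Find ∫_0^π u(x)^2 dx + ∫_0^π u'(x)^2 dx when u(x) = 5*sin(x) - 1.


||u||_{H^1(0,π)}^2 = -20 + 26*π

u'(x) = 5*cos(x).
Expand u² and (u')² and integrate term by term on (0, π), using: for integers n ≥ 1, ∫_0^π sin²(nx) dx = ∫_0^π cos²(nx) dx = π/2; for n ≠ n', ∫_0^π sin(nx)sin(n'x) dx = ∫_0^π cos(nx)cos(n'x) dx = 0; and by product-to-sum, ∫_0^π sin(nx)cos(n'x) dx = ½∫_0^π [sin((n+n')x) + sin((n−n')x)] dx, which is 0 when n+n' is even and 2n/(n²−n'²) when n+n' is odd (it need not vanish on (0, π)). For the constant mode: ∫_0^π 1 dx = π, ∫_0^π cos(nx) dx = 0, ∫_0^π sin(nx) dx = (1−(−1)^n)/n.
  u² squared terms: (-1)²·∫1 dx = 1·π = π;  (5)²·∫sin(x)² dx = 25·π/2 = 25*π/2.
  u² cross terms: 2·(-1)·(5)·∫1·sin(x) dx = -10·(2) = -20.
  So ∫_0^π u² dx = π + 25*π/2 − 20 = -20 + 27*π/2.
  (u')² squared terms: (5)²·∫cos(x)² dx = 25·π/2 = 25*π/2.
  So ∫_0^π (u')² dx = 25*π/2.
||u||_{H^1}^2 = (-20 + 27*π/2) + (25*π/2) = -20 + 26*π.


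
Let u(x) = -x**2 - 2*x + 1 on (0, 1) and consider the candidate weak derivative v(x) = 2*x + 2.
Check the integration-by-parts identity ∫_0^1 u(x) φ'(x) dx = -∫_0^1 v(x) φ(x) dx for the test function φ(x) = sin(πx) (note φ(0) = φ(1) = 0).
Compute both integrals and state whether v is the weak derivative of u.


LHS = 6/π, RHS = -6/π. No, v is not the weak derivative of u.

u(x) = -x**2 - 2*x + 1, classical derivative u'(x) = -2*x - 2.
φ(x) = sin(πx), so φ'(x) = π*cos(π*x).
Note φ(0) = φ(1) = 0, so the boundary term u·φ vanishes.
LHS = ∫_0^1 u(x) φ'(x) dx = ∫_0^1 (-π*x^2*cos(π*x) - 2*π*x*cos(π*x) + π*cos(π*x)) dx. Term by term:
  ∫_0^1 π*cos(π*x) dx = 0;  ∫_0^1 -π*x^2*cos(π*x) dx = 2/π;  ∫_0^1 -2*π*x*cos(π*x) dx = 4/π.
Sum: 0 + 2/π + 4/π = 6/π.
So LHS = 6/π.
∫_0^1 v(x) φ(x) dx = ∫_0^1 (2*x*sin(π*x) + 2*sin(π*x)) dx. Term by term:
  ∫_0^1 2*sin(π*x) dx = 4/π;  ∫_0^1 2*x*sin(π*x) dx = 2/π.
Sum: 4/π + 2/π = 6/π.
So RHS = -∫_0^1 v(x) φ(x) dx = -6/π.
LHS − RHS = 12/π ≠ 0, so the identity fails.
(For a valid weak derivative the identity must hold for EVERY test function, in particular this one. The failure shows v is NOT the weak derivative of u.)
Correct weak derivative would be u'(x) = -2*x - 2.


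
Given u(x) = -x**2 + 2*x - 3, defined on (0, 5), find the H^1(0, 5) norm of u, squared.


||u||_{H^1}^2 = 1195/3

The H^1 norm (squared) on an interval (0, L) is
  ||u||_{H^1}^2 = ∫_0^L u(x)^2 dx + ∫_0^L u'(x)^2 dx.
Compute u'(x) = 2 - 2*x.
Then u(x)^2 = x**4 - 4*x**3 + 10*x**2 - 12*x + 9 and u'(x)^2 = 4*x**2 - 8*x + 4.
Integrate each monomial from 0 to 5 using ∫_0^5 c·x^n dx = c·5^(n+1)/(n+1):
  ∫_0^5 u(x)^2 dx = ∫_0^5 (x^4 - 4*x^3 + 10*x^2 - 12*x + 9) dx. Term by term:
    ∫_0^5 x^4 dx = 625;  ∫_0^5 -4*x^3 dx = -625;  ∫_0^5 10*x^2 dx = 1250/3;
    ∫_0^5 -12*x dx = -150;  ∫_0^5 9 dx = 45.
  Sum: 625 − 625 + 1250/3 − 150 + 45 = 935/3.
  ∫_0^5 u'(x)^2 dx = ∫_0^5 (4*x^2 - 8*x + 4) dx. Term by term:
    ∫_0^5 4*x^2 dx = 500/3;  ∫_0^5 -8*x dx = -100;  ∫_0^5 4 dx = 20.
  Sum: 500/3 − 100 + 20 = 260/3.
Adding: ||u||_{H^1}^2 = 935/3 + 260/3 = 1195/3.


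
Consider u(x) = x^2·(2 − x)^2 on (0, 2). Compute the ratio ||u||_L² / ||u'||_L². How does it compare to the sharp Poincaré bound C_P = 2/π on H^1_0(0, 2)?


||u||_L² / ||u'||_L² = sqrt(3)/3 < C_P = 2/π.

u(x) = x^2·(2 − x)^2, so u'(x) = 4*x*(x - 2)*(x - 1).
u(x) = x^2·(2 − x)^2 vanishes at x = 0 and x = 2, so u ∈ H^1_0(0, 2). Differentiate via the product rule and integrate the resulting polynomials term by term.
  ∫_0^2 u² dx = ∫_0^2 (x^8 - 8*x^7 + 24*x^6 - 32*x^5 + 16*x^4) dx. Term by term:
    ∫_0^2 x^8 dx = 512/9;  ∫_0^2 -8*x^7 dx = -256;  ∫_0^2 24*x^6 dx = 3072/7;
    ∫_0^2 -32*x^5 dx = -1024/3;  ∫_0^2 16*x^4 dx = 512/5.
  Sum: 512/9 − 256 + 3072/7 − 1024/3 + 512/5 = 256/315.
  ∫_0^2 (u')² dx = ∫_0^2 (16*x^6 - 96*x^5 + 208*x^4 - 192*x^3 + 64*x^2) dx. Term by term:
    ∫_0^2 16*x^6 dx = 2048/7;  ∫_0^2 -96*x^5 dx = -1024;  ∫_0^2 208*x^4 dx = 6656/5;
    ∫_0^2 -192*x^3 dx = -768;  ∫_0^2 64*x^2 dx = 512/3.
  Sum: 2048/7 − 1024 + 6656/5 − 768 + 512/3 = 256/105.
∫_0^2 u² dx = 256/315, so ||u||_L² = 16*sqrt(35)/105.
∫_0^2 (u')² dx = 256/105, so ||u'||_L² = 16*sqrt(105)/105.
Ratio ||u||_L² / ||u'||_L² = sqrt(3)/3.
Sharp Poincaré constant on H^1_0(0, 2) is C_P = L/π = 2/π, achieved by sin(π/2·x).
A polynomial bump cannot attain the sharp Poincaré constant (only the first sine eigenfunction does), so the ratio is strictly less than C_P, consistent with ||u||_L² ≤ C_P ||u'||_L².
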